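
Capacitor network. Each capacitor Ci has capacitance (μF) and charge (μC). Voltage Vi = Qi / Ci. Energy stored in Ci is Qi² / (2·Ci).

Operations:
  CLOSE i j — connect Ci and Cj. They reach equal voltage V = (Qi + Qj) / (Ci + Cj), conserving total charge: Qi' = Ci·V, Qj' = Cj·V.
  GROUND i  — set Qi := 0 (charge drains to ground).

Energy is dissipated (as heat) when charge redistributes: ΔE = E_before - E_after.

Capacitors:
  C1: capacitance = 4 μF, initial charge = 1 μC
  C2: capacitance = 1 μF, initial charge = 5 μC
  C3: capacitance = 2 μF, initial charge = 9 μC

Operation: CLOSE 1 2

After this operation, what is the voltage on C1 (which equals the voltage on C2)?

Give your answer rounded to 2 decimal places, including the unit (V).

Answer: 1.20 V

Derivation:
Initial: C1(4μF, Q=1μC, V=0.25V), C2(1μF, Q=5μC, V=5.00V), C3(2μF, Q=9μC, V=4.50V)
Op 1: CLOSE 1-2: Q_total=6.00, C_total=5.00, V=1.20; Q1=4.80, Q2=1.20; dissipated=9.025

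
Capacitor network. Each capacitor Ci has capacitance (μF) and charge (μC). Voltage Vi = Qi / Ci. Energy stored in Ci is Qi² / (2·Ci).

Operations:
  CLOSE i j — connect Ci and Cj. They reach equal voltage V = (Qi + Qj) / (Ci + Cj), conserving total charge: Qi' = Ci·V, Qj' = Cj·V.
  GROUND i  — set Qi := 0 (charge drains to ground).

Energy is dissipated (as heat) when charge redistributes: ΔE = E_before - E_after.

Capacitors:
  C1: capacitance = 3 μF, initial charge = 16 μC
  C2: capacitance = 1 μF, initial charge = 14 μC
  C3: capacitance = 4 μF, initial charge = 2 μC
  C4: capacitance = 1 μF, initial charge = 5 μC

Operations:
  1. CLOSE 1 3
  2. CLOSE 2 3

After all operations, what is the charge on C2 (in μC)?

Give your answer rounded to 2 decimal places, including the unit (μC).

Initial: C1(3μF, Q=16μC, V=5.33V), C2(1μF, Q=14μC, V=14.00V), C3(4μF, Q=2μC, V=0.50V), C4(1μF, Q=5μC, V=5.00V)
Op 1: CLOSE 1-3: Q_total=18.00, C_total=7.00, V=2.57; Q1=7.71, Q3=10.29; dissipated=20.024
Op 2: CLOSE 2-3: Q_total=24.29, C_total=5.00, V=4.86; Q2=4.86, Q3=19.43; dissipated=52.245
Final charges: Q1=7.71, Q2=4.86, Q3=19.43, Q4=5.00

Answer: 4.86 μC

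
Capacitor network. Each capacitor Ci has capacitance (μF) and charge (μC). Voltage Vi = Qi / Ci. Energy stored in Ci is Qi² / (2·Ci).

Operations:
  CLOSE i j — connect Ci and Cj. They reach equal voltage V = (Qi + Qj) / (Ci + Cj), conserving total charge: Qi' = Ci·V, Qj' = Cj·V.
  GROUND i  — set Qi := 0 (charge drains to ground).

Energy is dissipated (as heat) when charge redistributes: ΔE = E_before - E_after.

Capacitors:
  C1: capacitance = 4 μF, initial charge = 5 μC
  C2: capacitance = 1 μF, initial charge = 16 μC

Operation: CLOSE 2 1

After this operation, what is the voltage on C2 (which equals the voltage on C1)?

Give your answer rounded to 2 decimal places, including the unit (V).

Initial: C1(4μF, Q=5μC, V=1.25V), C2(1μF, Q=16μC, V=16.00V)
Op 1: CLOSE 2-1: Q_total=21.00, C_total=5.00, V=4.20; Q2=4.20, Q1=16.80; dissipated=87.025

Answer: 4.20 V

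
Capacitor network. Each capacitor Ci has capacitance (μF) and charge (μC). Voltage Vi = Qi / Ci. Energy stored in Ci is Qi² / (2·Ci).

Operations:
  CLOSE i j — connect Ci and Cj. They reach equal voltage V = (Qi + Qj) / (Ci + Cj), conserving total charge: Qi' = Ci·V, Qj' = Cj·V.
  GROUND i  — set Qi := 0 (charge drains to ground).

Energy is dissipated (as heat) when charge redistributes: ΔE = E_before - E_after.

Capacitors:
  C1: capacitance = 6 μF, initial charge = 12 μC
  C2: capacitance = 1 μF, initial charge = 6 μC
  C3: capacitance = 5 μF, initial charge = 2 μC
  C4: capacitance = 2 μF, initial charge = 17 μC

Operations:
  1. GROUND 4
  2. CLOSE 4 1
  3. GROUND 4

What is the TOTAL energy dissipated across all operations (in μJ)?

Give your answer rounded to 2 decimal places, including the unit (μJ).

Initial: C1(6μF, Q=12μC, V=2.00V), C2(1μF, Q=6μC, V=6.00V), C3(5μF, Q=2μC, V=0.40V), C4(2μF, Q=17μC, V=8.50V)
Op 1: GROUND 4: Q4=0; energy lost=72.250
Op 2: CLOSE 4-1: Q_total=12.00, C_total=8.00, V=1.50; Q4=3.00, Q1=9.00; dissipated=3.000
Op 3: GROUND 4: Q4=0; energy lost=2.250
Total dissipated: 77.500 μJ

Answer: 77.50 μJ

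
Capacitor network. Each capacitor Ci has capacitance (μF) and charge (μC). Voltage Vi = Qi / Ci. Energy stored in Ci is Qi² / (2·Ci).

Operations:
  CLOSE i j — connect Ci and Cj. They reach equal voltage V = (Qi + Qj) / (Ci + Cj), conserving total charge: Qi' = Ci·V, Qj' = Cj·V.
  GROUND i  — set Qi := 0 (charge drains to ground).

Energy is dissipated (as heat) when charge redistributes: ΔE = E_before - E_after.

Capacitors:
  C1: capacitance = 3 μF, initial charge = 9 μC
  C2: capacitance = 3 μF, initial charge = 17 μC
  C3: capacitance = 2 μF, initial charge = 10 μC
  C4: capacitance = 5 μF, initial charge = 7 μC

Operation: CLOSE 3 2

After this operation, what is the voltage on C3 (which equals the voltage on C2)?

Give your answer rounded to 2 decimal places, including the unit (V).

Answer: 5.40 V

Derivation:
Initial: C1(3μF, Q=9μC, V=3.00V), C2(3μF, Q=17μC, V=5.67V), C3(2μF, Q=10μC, V=5.00V), C4(5μF, Q=7μC, V=1.40V)
Op 1: CLOSE 3-2: Q_total=27.00, C_total=5.00, V=5.40; Q3=10.80, Q2=16.20; dissipated=0.267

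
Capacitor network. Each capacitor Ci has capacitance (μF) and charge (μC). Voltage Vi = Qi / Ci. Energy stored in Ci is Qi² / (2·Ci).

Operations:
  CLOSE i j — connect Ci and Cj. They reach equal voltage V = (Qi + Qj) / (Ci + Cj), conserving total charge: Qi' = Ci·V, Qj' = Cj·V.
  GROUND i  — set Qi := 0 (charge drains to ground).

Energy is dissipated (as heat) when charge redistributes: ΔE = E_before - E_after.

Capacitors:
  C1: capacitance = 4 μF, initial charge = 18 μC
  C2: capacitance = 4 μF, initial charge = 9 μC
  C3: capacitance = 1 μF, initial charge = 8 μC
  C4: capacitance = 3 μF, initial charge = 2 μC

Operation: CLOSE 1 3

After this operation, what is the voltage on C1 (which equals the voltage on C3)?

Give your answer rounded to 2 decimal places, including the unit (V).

Initial: C1(4μF, Q=18μC, V=4.50V), C2(4μF, Q=9μC, V=2.25V), C3(1μF, Q=8μC, V=8.00V), C4(3μF, Q=2μC, V=0.67V)
Op 1: CLOSE 1-3: Q_total=26.00, C_total=5.00, V=5.20; Q1=20.80, Q3=5.20; dissipated=4.900

Answer: 5.20 V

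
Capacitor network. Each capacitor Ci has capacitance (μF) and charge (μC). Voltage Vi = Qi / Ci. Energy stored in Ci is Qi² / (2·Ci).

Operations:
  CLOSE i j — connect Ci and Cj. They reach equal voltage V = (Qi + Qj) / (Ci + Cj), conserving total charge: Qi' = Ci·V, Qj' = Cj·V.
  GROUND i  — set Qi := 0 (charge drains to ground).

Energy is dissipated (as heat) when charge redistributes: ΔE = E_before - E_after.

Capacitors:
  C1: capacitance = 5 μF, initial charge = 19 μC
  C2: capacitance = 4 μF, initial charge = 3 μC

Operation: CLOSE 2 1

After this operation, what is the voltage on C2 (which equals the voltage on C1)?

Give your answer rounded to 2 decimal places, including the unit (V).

Answer: 2.44 V

Derivation:
Initial: C1(5μF, Q=19μC, V=3.80V), C2(4μF, Q=3μC, V=0.75V)
Op 1: CLOSE 2-1: Q_total=22.00, C_total=9.00, V=2.44; Q2=9.78, Q1=12.22; dissipated=10.336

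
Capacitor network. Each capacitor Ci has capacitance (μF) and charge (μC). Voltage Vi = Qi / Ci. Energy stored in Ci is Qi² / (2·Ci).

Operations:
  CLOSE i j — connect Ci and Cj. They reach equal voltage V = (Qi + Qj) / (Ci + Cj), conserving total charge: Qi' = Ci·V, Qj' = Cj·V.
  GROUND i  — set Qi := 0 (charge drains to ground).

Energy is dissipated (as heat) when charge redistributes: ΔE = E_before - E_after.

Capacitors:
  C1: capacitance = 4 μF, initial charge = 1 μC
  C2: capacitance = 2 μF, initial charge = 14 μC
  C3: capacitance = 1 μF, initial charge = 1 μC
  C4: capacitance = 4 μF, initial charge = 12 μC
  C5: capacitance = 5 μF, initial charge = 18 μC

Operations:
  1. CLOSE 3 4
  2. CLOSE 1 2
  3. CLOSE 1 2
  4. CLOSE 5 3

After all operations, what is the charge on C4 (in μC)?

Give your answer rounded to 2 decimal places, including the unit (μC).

Initial: C1(4μF, Q=1μC, V=0.25V), C2(2μF, Q=14μC, V=7.00V), C3(1μF, Q=1μC, V=1.00V), C4(4μF, Q=12μC, V=3.00V), C5(5μF, Q=18μC, V=3.60V)
Op 1: CLOSE 3-4: Q_total=13.00, C_total=5.00, V=2.60; Q3=2.60, Q4=10.40; dissipated=1.600
Op 2: CLOSE 1-2: Q_total=15.00, C_total=6.00, V=2.50; Q1=10.00, Q2=5.00; dissipated=30.375
Op 3: CLOSE 1-2: Q_total=15.00, C_total=6.00, V=2.50; Q1=10.00, Q2=5.00; dissipated=0.000
Op 4: CLOSE 5-3: Q_total=20.60, C_total=6.00, V=3.43; Q5=17.17, Q3=3.43; dissipated=0.417
Final charges: Q1=10.00, Q2=5.00, Q3=3.43, Q4=10.40, Q5=17.17

Answer: 10.40 μC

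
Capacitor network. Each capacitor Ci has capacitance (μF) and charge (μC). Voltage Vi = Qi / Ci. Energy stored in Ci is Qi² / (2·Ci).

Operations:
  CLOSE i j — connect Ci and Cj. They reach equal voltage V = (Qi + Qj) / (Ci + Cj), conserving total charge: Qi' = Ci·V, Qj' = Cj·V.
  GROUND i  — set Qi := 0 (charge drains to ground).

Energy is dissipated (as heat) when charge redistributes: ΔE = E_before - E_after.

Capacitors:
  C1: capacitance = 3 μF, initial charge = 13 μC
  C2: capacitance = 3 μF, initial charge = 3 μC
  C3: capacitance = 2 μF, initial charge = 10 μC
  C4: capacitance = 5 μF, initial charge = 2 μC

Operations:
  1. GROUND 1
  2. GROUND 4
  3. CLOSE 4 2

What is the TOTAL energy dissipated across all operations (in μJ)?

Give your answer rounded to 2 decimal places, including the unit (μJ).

Answer: 29.50 μJ

Derivation:
Initial: C1(3μF, Q=13μC, V=4.33V), C2(3μF, Q=3μC, V=1.00V), C3(2μF, Q=10μC, V=5.00V), C4(5μF, Q=2μC, V=0.40V)
Op 1: GROUND 1: Q1=0; energy lost=28.167
Op 2: GROUND 4: Q4=0; energy lost=0.400
Op 3: CLOSE 4-2: Q_total=3.00, C_total=8.00, V=0.38; Q4=1.88, Q2=1.12; dissipated=0.938
Total dissipated: 29.504 μJ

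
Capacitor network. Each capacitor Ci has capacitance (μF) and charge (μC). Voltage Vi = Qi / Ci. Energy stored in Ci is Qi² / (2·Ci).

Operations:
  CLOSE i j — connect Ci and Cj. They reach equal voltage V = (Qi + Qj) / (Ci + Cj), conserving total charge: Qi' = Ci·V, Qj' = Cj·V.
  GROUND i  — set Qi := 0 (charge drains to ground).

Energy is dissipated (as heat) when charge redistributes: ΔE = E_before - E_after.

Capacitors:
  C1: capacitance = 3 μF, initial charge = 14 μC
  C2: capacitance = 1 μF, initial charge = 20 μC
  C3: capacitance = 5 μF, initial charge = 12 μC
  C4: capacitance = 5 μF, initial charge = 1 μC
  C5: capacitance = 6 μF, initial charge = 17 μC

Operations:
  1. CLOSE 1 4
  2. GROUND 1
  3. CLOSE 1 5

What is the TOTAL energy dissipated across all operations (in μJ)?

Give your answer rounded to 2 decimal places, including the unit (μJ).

Answer: 32.01 μJ

Derivation:
Initial: C1(3μF, Q=14μC, V=4.67V), C2(1μF, Q=20μC, V=20.00V), C3(5μF, Q=12μC, V=2.40V), C4(5μF, Q=1μC, V=0.20V), C5(6μF, Q=17μC, V=2.83V)
Op 1: CLOSE 1-4: Q_total=15.00, C_total=8.00, V=1.88; Q1=5.62, Q4=9.38; dissipated=18.704
Op 2: GROUND 1: Q1=0; energy lost=5.273
Op 3: CLOSE 1-5: Q_total=17.00, C_total=9.00, V=1.89; Q1=5.67, Q5=11.33; dissipated=8.028
Total dissipated: 32.005 μJ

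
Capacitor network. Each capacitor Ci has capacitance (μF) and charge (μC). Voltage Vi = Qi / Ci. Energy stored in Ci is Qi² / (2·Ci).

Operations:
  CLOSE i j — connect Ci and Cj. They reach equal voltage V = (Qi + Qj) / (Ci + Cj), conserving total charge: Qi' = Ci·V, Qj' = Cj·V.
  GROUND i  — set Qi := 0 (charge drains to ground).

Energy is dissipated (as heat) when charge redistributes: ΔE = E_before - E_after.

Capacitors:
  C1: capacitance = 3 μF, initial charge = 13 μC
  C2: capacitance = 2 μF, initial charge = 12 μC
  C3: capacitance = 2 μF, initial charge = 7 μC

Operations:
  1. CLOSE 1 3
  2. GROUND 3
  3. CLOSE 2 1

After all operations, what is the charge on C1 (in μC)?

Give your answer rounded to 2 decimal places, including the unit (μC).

Initial: C1(3μF, Q=13μC, V=4.33V), C2(2μF, Q=12μC, V=6.00V), C3(2μF, Q=7μC, V=3.50V)
Op 1: CLOSE 1-3: Q_total=20.00, C_total=5.00, V=4.00; Q1=12.00, Q3=8.00; dissipated=0.417
Op 2: GROUND 3: Q3=0; energy lost=16.000
Op 3: CLOSE 2-1: Q_total=24.00, C_total=5.00, V=4.80; Q2=9.60, Q1=14.40; dissipated=2.400
Final charges: Q1=14.40, Q2=9.60, Q3=0.00

Answer: 14.40 μC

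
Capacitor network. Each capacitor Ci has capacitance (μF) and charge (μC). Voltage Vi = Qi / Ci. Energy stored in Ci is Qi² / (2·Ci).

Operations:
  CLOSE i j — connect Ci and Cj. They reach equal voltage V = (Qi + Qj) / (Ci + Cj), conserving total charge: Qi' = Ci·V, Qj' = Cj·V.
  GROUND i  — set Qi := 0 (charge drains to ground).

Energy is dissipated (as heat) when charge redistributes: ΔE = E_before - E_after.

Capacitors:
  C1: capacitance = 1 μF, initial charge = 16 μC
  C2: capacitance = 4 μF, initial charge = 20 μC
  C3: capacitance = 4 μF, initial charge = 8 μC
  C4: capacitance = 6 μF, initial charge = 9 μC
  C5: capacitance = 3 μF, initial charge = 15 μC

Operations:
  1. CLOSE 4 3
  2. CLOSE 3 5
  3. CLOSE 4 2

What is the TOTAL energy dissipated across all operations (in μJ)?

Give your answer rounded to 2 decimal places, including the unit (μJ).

Initial: C1(1μF, Q=16μC, V=16.00V), C2(4μF, Q=20μC, V=5.00V), C3(4μF, Q=8μC, V=2.00V), C4(6μF, Q=9μC, V=1.50V), C5(3μF, Q=15μC, V=5.00V)
Op 1: CLOSE 4-3: Q_total=17.00, C_total=10.00, V=1.70; Q4=10.20, Q3=6.80; dissipated=0.300
Op 2: CLOSE 3-5: Q_total=21.80, C_total=7.00, V=3.11; Q3=12.46, Q5=9.34; dissipated=9.334
Op 3: CLOSE 4-2: Q_total=30.20, C_total=10.00, V=3.02; Q4=18.12, Q2=12.08; dissipated=13.068
Total dissipated: 22.702 μJ

Answer: 22.70 μJ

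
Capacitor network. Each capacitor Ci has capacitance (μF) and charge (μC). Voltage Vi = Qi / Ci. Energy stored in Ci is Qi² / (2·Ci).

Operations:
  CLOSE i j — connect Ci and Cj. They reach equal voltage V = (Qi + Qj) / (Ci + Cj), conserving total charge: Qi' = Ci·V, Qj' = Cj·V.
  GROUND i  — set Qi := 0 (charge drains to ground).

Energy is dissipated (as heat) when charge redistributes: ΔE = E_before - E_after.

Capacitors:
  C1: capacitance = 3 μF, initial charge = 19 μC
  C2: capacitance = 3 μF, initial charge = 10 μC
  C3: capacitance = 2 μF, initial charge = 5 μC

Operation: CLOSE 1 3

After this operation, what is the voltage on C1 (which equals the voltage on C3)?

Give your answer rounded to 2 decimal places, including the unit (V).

Initial: C1(3μF, Q=19μC, V=6.33V), C2(3μF, Q=10μC, V=3.33V), C3(2μF, Q=5μC, V=2.50V)
Op 1: CLOSE 1-3: Q_total=24.00, C_total=5.00, V=4.80; Q1=14.40, Q3=9.60; dissipated=8.817

Answer: 4.80 V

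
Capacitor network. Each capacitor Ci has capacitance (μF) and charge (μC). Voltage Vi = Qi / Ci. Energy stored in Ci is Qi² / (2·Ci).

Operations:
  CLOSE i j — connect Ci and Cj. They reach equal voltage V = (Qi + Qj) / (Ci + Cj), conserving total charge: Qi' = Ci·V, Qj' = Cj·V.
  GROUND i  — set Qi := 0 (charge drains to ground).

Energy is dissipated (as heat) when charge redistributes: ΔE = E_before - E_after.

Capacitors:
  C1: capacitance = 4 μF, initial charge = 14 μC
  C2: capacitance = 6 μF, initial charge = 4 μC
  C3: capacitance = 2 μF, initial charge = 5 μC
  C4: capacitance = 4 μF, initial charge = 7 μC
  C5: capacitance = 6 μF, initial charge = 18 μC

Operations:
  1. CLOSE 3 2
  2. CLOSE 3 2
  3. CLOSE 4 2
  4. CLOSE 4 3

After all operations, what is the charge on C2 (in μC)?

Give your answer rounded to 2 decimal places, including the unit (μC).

Answer: 8.25 μC

Derivation:
Initial: C1(4μF, Q=14μC, V=3.50V), C2(6μF, Q=4μC, V=0.67V), C3(2μF, Q=5μC, V=2.50V), C4(4μF, Q=7μC, V=1.75V), C5(6μF, Q=18μC, V=3.00V)
Op 1: CLOSE 3-2: Q_total=9.00, C_total=8.00, V=1.12; Q3=2.25, Q2=6.75; dissipated=2.521
Op 2: CLOSE 3-2: Q_total=9.00, C_total=8.00, V=1.12; Q3=2.25, Q2=6.75; dissipated=0.000
Op 3: CLOSE 4-2: Q_total=13.75, C_total=10.00, V=1.38; Q4=5.50, Q2=8.25; dissipated=0.469
Op 4: CLOSE 4-3: Q_total=7.75, C_total=6.00, V=1.29; Q4=5.17, Q3=2.58; dissipated=0.042
Final charges: Q1=14.00, Q2=8.25, Q3=2.58, Q4=5.17, Q5=18.00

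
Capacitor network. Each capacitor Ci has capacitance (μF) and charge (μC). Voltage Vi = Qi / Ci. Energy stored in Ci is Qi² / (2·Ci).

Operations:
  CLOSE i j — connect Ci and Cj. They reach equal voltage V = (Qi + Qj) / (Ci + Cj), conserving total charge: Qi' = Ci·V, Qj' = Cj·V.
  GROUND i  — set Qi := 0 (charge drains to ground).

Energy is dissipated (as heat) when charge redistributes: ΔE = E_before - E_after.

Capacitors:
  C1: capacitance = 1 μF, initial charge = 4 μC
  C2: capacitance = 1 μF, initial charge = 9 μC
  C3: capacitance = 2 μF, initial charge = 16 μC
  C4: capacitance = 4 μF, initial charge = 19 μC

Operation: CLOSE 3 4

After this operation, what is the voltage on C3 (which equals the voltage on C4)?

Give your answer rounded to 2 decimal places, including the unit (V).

Answer: 5.83 V

Derivation:
Initial: C1(1μF, Q=4μC, V=4.00V), C2(1μF, Q=9μC, V=9.00V), C3(2μF, Q=16μC, V=8.00V), C4(4μF, Q=19μC, V=4.75V)
Op 1: CLOSE 3-4: Q_total=35.00, C_total=6.00, V=5.83; Q3=11.67, Q4=23.33; dissipated=7.042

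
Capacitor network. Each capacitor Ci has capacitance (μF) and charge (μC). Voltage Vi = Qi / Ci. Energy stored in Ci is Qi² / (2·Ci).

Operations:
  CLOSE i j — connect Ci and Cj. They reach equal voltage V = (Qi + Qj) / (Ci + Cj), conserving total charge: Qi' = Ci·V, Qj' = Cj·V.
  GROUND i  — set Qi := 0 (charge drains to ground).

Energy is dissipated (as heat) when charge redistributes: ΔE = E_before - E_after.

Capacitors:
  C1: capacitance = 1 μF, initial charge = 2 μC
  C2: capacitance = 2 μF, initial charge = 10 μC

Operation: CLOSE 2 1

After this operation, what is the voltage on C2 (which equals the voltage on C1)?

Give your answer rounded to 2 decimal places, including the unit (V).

Answer: 4.00 V

Derivation:
Initial: C1(1μF, Q=2μC, V=2.00V), C2(2μF, Q=10μC, V=5.00V)
Op 1: CLOSE 2-1: Q_total=12.00, C_total=3.00, V=4.00; Q2=8.00, Q1=4.00; dissipated=3.000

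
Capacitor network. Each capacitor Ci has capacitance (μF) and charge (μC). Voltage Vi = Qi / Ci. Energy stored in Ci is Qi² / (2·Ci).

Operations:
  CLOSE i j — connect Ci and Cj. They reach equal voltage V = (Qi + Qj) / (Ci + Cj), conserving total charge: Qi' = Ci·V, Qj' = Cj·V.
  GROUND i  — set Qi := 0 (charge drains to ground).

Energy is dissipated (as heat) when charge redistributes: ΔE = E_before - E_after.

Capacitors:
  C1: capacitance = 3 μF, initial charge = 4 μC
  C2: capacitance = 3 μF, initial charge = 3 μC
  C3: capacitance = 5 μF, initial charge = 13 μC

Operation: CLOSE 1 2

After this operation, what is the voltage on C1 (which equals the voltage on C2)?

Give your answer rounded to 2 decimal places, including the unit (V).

Initial: C1(3μF, Q=4μC, V=1.33V), C2(3μF, Q=3μC, V=1.00V), C3(5μF, Q=13μC, V=2.60V)
Op 1: CLOSE 1-2: Q_total=7.00, C_total=6.00, V=1.17; Q1=3.50, Q2=3.50; dissipated=0.083

Answer: 1.17 V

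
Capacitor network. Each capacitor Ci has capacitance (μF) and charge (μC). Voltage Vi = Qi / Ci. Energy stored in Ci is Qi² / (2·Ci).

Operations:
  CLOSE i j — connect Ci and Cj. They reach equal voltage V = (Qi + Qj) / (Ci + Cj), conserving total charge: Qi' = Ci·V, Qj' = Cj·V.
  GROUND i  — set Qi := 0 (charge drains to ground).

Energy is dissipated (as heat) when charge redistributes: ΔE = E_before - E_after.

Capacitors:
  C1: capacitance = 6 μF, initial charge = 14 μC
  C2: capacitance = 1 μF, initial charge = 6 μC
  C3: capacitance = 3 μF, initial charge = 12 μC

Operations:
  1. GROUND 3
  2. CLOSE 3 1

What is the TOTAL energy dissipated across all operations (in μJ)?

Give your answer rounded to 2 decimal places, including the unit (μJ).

Initial: C1(6μF, Q=14μC, V=2.33V), C2(1μF, Q=6μC, V=6.00V), C3(3μF, Q=12μC, V=4.00V)
Op 1: GROUND 3: Q3=0; energy lost=24.000
Op 2: CLOSE 3-1: Q_total=14.00, C_total=9.00, V=1.56; Q3=4.67, Q1=9.33; dissipated=5.444
Total dissipated: 29.444 μJ

Answer: 29.44 μJ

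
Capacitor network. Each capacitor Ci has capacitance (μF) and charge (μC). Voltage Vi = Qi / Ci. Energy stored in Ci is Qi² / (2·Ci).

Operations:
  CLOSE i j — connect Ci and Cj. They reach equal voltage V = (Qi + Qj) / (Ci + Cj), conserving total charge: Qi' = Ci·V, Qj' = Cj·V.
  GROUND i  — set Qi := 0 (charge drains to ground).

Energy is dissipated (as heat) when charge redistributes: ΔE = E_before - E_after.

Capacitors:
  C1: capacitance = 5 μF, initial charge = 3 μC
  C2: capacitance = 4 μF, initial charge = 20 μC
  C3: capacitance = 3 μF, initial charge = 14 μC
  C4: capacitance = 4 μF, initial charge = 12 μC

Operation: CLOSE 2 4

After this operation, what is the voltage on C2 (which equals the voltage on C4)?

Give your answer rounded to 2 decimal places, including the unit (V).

Initial: C1(5μF, Q=3μC, V=0.60V), C2(4μF, Q=20μC, V=5.00V), C3(3μF, Q=14μC, V=4.67V), C4(4μF, Q=12μC, V=3.00V)
Op 1: CLOSE 2-4: Q_total=32.00, C_total=8.00, V=4.00; Q2=16.00, Q4=16.00; dissipated=4.000

Answer: 4.00 V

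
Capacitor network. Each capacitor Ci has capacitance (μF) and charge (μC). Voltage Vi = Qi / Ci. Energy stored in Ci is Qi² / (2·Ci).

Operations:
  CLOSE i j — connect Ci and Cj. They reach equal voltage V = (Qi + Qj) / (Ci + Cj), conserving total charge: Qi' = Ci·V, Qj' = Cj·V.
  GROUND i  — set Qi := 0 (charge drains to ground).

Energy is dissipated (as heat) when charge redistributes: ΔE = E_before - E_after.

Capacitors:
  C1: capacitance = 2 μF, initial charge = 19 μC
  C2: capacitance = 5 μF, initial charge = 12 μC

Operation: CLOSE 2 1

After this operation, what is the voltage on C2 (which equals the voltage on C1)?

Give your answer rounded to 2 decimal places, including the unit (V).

Answer: 4.43 V

Derivation:
Initial: C1(2μF, Q=19μC, V=9.50V), C2(5μF, Q=12μC, V=2.40V)
Op 1: CLOSE 2-1: Q_total=31.00, C_total=7.00, V=4.43; Q2=22.14, Q1=8.86; dissipated=36.007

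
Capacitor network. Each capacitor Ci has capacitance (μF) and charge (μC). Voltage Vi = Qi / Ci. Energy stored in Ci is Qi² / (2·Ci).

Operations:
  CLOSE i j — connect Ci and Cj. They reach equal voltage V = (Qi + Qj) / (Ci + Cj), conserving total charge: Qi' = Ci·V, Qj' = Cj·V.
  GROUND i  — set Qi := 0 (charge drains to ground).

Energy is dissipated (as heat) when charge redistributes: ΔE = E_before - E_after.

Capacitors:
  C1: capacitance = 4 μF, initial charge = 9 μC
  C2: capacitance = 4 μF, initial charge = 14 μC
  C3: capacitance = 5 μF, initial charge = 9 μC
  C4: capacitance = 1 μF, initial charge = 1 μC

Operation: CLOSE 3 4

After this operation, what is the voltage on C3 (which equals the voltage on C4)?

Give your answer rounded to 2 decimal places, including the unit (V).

Answer: 1.67 V

Derivation:
Initial: C1(4μF, Q=9μC, V=2.25V), C2(4μF, Q=14μC, V=3.50V), C3(5μF, Q=9μC, V=1.80V), C4(1μF, Q=1μC, V=1.00V)
Op 1: CLOSE 3-4: Q_total=10.00, C_total=6.00, V=1.67; Q3=8.33, Q4=1.67; dissipated=0.267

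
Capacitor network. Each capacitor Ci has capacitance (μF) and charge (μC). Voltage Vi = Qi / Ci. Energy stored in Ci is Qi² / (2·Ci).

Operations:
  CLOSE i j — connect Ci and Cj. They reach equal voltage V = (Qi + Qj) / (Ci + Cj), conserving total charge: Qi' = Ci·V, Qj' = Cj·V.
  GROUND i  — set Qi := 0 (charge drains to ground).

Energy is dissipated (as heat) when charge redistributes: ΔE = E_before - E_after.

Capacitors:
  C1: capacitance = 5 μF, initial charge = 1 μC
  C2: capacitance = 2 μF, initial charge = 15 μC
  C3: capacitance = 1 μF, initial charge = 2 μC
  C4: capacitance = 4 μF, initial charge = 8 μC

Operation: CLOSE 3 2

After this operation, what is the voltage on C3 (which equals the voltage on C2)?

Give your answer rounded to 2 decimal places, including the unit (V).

Initial: C1(5μF, Q=1μC, V=0.20V), C2(2μF, Q=15μC, V=7.50V), C3(1μF, Q=2μC, V=2.00V), C4(4μF, Q=8μC, V=2.00V)
Op 1: CLOSE 3-2: Q_total=17.00, C_total=3.00, V=5.67; Q3=5.67, Q2=11.33; dissipated=10.083

Answer: 5.67 V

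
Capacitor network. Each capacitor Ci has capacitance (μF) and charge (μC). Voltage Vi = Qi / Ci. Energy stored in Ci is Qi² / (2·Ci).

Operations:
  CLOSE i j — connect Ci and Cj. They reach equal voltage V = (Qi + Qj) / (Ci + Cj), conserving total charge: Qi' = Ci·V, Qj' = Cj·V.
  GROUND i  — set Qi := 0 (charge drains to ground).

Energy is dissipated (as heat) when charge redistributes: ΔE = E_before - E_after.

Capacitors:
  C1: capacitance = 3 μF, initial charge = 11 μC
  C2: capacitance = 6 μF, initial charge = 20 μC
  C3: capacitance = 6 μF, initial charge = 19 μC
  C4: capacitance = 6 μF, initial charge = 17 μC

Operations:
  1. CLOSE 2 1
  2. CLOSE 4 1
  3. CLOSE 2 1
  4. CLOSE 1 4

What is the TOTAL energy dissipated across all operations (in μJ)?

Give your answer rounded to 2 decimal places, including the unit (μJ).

Initial: C1(3μF, Q=11μC, V=3.67V), C2(6μF, Q=20μC, V=3.33V), C3(6μF, Q=19μC, V=3.17V), C4(6μF, Q=17μC, V=2.83V)
Op 1: CLOSE 2-1: Q_total=31.00, C_total=9.00, V=3.44; Q2=20.67, Q1=10.33; dissipated=0.111
Op 2: CLOSE 4-1: Q_total=27.33, C_total=9.00, V=3.04; Q4=18.22, Q1=9.11; dissipated=0.373
Op 3: CLOSE 2-1: Q_total=29.78, C_total=9.00, V=3.31; Q2=19.85, Q1=9.93; dissipated=0.166
Op 4: CLOSE 1-4: Q_total=28.15, C_total=9.00, V=3.13; Q1=9.38, Q4=18.77; dissipated=0.074
Total dissipated: 0.724 μJ

Answer: 0.72 μJ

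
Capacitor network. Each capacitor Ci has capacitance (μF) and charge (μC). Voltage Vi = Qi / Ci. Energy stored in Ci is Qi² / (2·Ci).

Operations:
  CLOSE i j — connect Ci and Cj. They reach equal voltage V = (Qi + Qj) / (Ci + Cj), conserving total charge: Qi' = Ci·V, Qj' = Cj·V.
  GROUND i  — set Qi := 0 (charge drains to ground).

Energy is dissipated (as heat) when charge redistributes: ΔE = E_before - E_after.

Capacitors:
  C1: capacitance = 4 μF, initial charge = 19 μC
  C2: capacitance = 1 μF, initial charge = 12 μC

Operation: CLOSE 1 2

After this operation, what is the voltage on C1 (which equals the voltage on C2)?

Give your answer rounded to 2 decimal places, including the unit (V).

Answer: 6.20 V

Derivation:
Initial: C1(4μF, Q=19μC, V=4.75V), C2(1μF, Q=12μC, V=12.00V)
Op 1: CLOSE 1-2: Q_total=31.00, C_total=5.00, V=6.20; Q1=24.80, Q2=6.20; dissipated=21.025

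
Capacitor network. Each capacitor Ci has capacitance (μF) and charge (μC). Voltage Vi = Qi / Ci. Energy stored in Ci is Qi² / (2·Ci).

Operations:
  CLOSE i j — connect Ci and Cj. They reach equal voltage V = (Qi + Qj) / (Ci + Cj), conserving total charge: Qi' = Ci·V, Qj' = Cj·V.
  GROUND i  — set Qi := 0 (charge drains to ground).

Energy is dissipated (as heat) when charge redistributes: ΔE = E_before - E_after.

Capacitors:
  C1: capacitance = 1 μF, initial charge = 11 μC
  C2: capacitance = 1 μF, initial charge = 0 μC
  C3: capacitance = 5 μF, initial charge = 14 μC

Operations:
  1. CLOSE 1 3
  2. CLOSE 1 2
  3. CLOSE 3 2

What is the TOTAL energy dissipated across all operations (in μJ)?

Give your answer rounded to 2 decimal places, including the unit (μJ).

Answer: 34.17 μJ

Derivation:
Initial: C1(1μF, Q=11μC, V=11.00V), C2(1μF, Q=0μC, V=0.00V), C3(5μF, Q=14μC, V=2.80V)
Op 1: CLOSE 1-3: Q_total=25.00, C_total=6.00, V=4.17; Q1=4.17, Q3=20.83; dissipated=28.017
Op 2: CLOSE 1-2: Q_total=4.17, C_total=2.00, V=2.08; Q1=2.08, Q2=2.08; dissipated=4.340
Op 3: CLOSE 3-2: Q_total=22.92, C_total=6.00, V=3.82; Q3=19.10, Q2=3.82; dissipated=1.808
Total dissipated: 34.165 μJ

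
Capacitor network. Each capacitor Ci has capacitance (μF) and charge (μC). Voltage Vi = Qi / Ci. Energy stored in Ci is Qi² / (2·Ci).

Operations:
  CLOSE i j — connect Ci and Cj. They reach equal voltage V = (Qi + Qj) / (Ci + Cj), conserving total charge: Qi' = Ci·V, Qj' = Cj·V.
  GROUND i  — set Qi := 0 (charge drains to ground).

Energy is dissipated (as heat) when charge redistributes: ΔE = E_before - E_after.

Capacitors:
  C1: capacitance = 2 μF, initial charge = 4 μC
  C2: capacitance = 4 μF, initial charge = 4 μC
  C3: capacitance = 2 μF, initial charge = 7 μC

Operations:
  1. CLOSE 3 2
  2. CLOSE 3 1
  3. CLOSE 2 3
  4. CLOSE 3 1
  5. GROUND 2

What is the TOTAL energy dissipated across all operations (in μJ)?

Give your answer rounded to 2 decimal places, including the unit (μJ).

Answer: 11.11 μJ

Derivation:
Initial: C1(2μF, Q=4μC, V=2.00V), C2(4μF, Q=4μC, V=1.00V), C3(2μF, Q=7μC, V=3.50V)
Op 1: CLOSE 3-2: Q_total=11.00, C_total=6.00, V=1.83; Q3=3.67, Q2=7.33; dissipated=4.167
Op 2: CLOSE 3-1: Q_total=7.67, C_total=4.00, V=1.92; Q3=3.83, Q1=3.83; dissipated=0.014
Op 3: CLOSE 2-3: Q_total=11.17, C_total=6.00, V=1.86; Q2=7.44, Q3=3.72; dissipated=0.005
Op 4: CLOSE 3-1: Q_total=7.56, C_total=4.00, V=1.89; Q3=3.78, Q1=3.78; dissipated=0.002
Op 5: GROUND 2: Q2=0; energy lost=6.927
Total dissipated: 11.114 μJ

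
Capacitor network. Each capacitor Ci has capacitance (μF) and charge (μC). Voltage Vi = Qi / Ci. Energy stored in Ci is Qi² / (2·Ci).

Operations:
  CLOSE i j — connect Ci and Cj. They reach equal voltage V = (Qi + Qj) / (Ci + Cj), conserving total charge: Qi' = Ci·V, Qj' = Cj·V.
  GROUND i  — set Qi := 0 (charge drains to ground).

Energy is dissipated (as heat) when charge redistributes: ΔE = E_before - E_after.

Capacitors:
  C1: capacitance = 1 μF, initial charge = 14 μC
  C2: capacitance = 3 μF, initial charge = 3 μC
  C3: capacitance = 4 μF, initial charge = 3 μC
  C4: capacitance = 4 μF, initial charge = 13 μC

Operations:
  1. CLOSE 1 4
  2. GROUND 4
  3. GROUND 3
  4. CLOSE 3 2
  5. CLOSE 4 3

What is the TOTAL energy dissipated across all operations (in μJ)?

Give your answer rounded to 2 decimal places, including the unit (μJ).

Initial: C1(1μF, Q=14μC, V=14.00V), C2(3μF, Q=3μC, V=1.00V), C3(4μF, Q=3μC, V=0.75V), C4(4μF, Q=13μC, V=3.25V)
Op 1: CLOSE 1-4: Q_total=27.00, C_total=5.00, V=5.40; Q1=5.40, Q4=21.60; dissipated=46.225
Op 2: GROUND 4: Q4=0; energy lost=58.320
Op 3: GROUND 3: Q3=0; energy lost=1.125
Op 4: CLOSE 3-2: Q_total=3.00, C_total=7.00, V=0.43; Q3=1.71, Q2=1.29; dissipated=0.857
Op 5: CLOSE 4-3: Q_total=1.71, C_total=8.00, V=0.21; Q4=0.86, Q3=0.86; dissipated=0.184
Total dissipated: 106.711 μJ

Answer: 106.71 μJ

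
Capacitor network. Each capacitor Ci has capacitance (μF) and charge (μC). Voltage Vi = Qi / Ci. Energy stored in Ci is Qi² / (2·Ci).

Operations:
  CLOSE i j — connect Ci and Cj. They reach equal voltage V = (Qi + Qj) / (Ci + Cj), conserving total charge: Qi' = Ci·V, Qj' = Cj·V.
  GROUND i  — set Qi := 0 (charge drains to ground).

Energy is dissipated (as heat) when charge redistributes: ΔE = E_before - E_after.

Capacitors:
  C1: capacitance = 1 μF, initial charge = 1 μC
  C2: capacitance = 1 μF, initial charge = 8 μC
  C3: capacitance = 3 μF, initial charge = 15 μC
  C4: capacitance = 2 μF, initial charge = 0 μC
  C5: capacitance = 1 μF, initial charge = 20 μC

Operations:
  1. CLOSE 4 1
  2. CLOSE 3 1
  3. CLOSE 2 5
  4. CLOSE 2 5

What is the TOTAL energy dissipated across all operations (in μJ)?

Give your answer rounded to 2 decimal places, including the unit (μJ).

Answer: 44.50 μJ

Derivation:
Initial: C1(1μF, Q=1μC, V=1.00V), C2(1μF, Q=8μC, V=8.00V), C3(3μF, Q=15μC, V=5.00V), C4(2μF, Q=0μC, V=0.00V), C5(1μF, Q=20μC, V=20.00V)
Op 1: CLOSE 4-1: Q_total=1.00, C_total=3.00, V=0.33; Q4=0.67, Q1=0.33; dissipated=0.333
Op 2: CLOSE 3-1: Q_total=15.33, C_total=4.00, V=3.83; Q3=11.50, Q1=3.83; dissipated=8.167
Op 3: CLOSE 2-5: Q_total=28.00, C_total=2.00, V=14.00; Q2=14.00, Q5=14.00; dissipated=36.000
Op 4: CLOSE 2-5: Q_total=28.00, C_total=2.00, V=14.00; Q2=14.00, Q5=14.00; dissipated=0.000
Total dissipated: 44.500 μJ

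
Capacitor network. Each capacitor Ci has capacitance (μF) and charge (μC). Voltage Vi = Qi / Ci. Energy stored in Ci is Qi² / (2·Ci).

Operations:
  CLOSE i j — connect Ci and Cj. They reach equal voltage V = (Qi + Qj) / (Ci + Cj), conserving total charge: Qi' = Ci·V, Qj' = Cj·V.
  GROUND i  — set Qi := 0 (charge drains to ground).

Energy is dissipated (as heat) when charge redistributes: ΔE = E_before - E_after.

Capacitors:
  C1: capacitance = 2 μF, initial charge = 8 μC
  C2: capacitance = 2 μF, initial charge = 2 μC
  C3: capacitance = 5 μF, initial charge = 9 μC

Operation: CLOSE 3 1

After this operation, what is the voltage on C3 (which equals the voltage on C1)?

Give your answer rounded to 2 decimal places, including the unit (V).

Answer: 2.43 V

Derivation:
Initial: C1(2μF, Q=8μC, V=4.00V), C2(2μF, Q=2μC, V=1.00V), C3(5μF, Q=9μC, V=1.80V)
Op 1: CLOSE 3-1: Q_total=17.00, C_total=7.00, V=2.43; Q3=12.14, Q1=4.86; dissipated=3.457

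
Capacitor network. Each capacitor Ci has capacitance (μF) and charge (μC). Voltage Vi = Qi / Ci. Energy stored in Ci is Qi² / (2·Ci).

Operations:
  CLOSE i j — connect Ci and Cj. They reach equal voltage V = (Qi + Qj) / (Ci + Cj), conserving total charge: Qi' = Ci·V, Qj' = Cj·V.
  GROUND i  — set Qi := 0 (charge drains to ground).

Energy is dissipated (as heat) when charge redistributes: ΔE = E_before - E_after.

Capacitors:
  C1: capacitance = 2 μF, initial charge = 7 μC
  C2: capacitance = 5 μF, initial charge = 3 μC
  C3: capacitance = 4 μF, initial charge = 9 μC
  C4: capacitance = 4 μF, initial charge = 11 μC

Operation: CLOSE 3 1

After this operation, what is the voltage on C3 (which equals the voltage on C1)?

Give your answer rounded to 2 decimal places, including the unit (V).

Answer: 2.67 V

Derivation:
Initial: C1(2μF, Q=7μC, V=3.50V), C2(5μF, Q=3μC, V=0.60V), C3(4μF, Q=9μC, V=2.25V), C4(4μF, Q=11μC, V=2.75V)
Op 1: CLOSE 3-1: Q_total=16.00, C_total=6.00, V=2.67; Q3=10.67, Q1=5.33; dissipated=1.042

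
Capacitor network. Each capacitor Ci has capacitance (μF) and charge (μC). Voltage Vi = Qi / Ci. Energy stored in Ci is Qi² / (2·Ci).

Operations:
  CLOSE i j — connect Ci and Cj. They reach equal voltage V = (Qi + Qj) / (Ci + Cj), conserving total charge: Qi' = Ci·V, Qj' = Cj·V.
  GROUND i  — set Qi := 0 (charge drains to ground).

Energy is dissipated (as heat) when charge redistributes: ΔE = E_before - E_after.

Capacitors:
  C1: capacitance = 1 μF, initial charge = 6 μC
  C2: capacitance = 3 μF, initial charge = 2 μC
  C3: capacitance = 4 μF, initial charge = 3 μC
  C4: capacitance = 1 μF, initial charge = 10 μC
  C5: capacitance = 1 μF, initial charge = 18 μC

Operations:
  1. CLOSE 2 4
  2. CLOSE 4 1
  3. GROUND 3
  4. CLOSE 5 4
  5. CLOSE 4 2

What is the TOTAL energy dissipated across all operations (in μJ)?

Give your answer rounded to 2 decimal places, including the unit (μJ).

Answer: 107.13 μJ

Derivation:
Initial: C1(1μF, Q=6μC, V=6.00V), C2(3μF, Q=2μC, V=0.67V), C3(4μF, Q=3μC, V=0.75V), C4(1μF, Q=10μC, V=10.00V), C5(1μF, Q=18μC, V=18.00V)
Op 1: CLOSE 2-4: Q_total=12.00, C_total=4.00, V=3.00; Q2=9.00, Q4=3.00; dissipated=32.667
Op 2: CLOSE 4-1: Q_total=9.00, C_total=2.00, V=4.50; Q4=4.50, Q1=4.50; dissipated=2.250
Op 3: GROUND 3: Q3=0; energy lost=1.125
Op 4: CLOSE 5-4: Q_total=22.50, C_total=2.00, V=11.25; Q5=11.25, Q4=11.25; dissipated=45.562
Op 5: CLOSE 4-2: Q_total=20.25, C_total=4.00, V=5.06; Q4=5.06, Q2=15.19; dissipated=25.523
Total dissipated: 107.128 μJ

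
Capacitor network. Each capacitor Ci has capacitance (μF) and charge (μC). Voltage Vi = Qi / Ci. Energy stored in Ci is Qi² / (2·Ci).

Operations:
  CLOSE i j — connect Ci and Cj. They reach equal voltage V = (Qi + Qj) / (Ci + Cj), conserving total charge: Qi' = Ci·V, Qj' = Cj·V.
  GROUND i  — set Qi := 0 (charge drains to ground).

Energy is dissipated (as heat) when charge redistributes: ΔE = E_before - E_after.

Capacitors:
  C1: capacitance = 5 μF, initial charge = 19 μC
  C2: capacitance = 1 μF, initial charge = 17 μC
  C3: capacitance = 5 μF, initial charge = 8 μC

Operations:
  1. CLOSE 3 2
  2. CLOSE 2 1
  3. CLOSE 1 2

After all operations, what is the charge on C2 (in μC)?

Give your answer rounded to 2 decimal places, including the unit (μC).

Answer: 3.86 μC

Derivation:
Initial: C1(5μF, Q=19μC, V=3.80V), C2(1μF, Q=17μC, V=17.00V), C3(5μF, Q=8μC, V=1.60V)
Op 1: CLOSE 3-2: Q_total=25.00, C_total=6.00, V=4.17; Q3=20.83, Q2=4.17; dissipated=98.817
Op 2: CLOSE 2-1: Q_total=23.17, C_total=6.00, V=3.86; Q2=3.86, Q1=19.31; dissipated=0.056
Op 3: CLOSE 1-2: Q_total=23.17, C_total=6.00, V=3.86; Q1=19.31, Q2=3.86; dissipated=0.000
Final charges: Q1=19.31, Q2=3.86, Q3=20.83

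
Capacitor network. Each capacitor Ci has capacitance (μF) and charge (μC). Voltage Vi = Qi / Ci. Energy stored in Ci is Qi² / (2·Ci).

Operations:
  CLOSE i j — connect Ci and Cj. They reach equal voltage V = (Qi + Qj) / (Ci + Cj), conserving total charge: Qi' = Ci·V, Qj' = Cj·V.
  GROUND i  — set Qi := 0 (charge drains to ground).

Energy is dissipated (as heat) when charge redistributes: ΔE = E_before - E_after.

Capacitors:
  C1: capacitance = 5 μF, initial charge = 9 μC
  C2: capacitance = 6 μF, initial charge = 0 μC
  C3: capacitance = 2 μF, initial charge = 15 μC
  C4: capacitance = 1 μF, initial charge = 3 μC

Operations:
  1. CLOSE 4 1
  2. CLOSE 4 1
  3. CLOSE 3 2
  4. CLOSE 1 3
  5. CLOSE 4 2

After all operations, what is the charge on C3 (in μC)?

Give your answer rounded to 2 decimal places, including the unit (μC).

Initial: C1(5μF, Q=9μC, V=1.80V), C2(6μF, Q=0μC, V=0.00V), C3(2μF, Q=15μC, V=7.50V), C4(1μF, Q=3μC, V=3.00V)
Op 1: CLOSE 4-1: Q_total=12.00, C_total=6.00, V=2.00; Q4=2.00, Q1=10.00; dissipated=0.600
Op 2: CLOSE 4-1: Q_total=12.00, C_total=6.00, V=2.00; Q4=2.00, Q1=10.00; dissipated=0.000
Op 3: CLOSE 3-2: Q_total=15.00, C_total=8.00, V=1.88; Q3=3.75, Q2=11.25; dissipated=42.188
Op 4: CLOSE 1-3: Q_total=13.75, C_total=7.00, V=1.96; Q1=9.82, Q3=3.93; dissipated=0.011
Op 5: CLOSE 4-2: Q_total=13.25, C_total=7.00, V=1.89; Q4=1.89, Q2=11.36; dissipated=0.007
Final charges: Q1=9.82, Q2=11.36, Q3=3.93, Q4=1.89

Answer: 3.93 μC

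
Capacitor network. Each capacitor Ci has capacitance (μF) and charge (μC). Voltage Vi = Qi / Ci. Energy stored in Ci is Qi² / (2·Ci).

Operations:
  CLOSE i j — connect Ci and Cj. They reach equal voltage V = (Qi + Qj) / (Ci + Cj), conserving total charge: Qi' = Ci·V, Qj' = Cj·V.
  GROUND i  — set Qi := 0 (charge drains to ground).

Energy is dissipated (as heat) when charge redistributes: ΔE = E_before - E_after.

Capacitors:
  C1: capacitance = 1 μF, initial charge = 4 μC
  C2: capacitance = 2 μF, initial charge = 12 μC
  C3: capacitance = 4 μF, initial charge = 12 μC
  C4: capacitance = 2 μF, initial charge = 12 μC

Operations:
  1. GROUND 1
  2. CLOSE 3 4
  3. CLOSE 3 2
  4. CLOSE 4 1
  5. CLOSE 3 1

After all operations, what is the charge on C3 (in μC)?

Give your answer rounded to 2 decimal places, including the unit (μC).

Initial: C1(1μF, Q=4μC, V=4.00V), C2(2μF, Q=12μC, V=6.00V), C3(4μF, Q=12μC, V=3.00V), C4(2μF, Q=12μC, V=6.00V)
Op 1: GROUND 1: Q1=0; energy lost=8.000
Op 2: CLOSE 3-4: Q_total=24.00, C_total=6.00, V=4.00; Q3=16.00, Q4=8.00; dissipated=6.000
Op 3: CLOSE 3-2: Q_total=28.00, C_total=6.00, V=4.67; Q3=18.67, Q2=9.33; dissipated=2.667
Op 4: CLOSE 4-1: Q_total=8.00, C_total=3.00, V=2.67; Q4=5.33, Q1=2.67; dissipated=5.333
Op 5: CLOSE 3-1: Q_total=21.33, C_total=5.00, V=4.27; Q3=17.07, Q1=4.27; dissipated=1.600
Final charges: Q1=4.27, Q2=9.33, Q3=17.07, Q4=5.33

Answer: 17.07 μC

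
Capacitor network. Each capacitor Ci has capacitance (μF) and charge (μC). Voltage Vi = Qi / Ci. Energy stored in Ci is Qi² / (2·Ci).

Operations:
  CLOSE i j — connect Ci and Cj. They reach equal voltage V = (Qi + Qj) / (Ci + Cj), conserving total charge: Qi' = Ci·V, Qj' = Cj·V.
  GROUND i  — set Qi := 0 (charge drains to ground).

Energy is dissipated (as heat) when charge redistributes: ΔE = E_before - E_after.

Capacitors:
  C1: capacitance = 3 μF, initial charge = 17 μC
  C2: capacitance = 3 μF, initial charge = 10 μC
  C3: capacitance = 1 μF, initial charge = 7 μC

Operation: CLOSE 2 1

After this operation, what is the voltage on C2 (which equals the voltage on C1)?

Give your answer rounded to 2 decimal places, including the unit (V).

Initial: C1(3μF, Q=17μC, V=5.67V), C2(3μF, Q=10μC, V=3.33V), C3(1μF, Q=7μC, V=7.00V)
Op 1: CLOSE 2-1: Q_total=27.00, C_total=6.00, V=4.50; Q2=13.50, Q1=13.50; dissipated=4.083

Answer: 4.50 V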